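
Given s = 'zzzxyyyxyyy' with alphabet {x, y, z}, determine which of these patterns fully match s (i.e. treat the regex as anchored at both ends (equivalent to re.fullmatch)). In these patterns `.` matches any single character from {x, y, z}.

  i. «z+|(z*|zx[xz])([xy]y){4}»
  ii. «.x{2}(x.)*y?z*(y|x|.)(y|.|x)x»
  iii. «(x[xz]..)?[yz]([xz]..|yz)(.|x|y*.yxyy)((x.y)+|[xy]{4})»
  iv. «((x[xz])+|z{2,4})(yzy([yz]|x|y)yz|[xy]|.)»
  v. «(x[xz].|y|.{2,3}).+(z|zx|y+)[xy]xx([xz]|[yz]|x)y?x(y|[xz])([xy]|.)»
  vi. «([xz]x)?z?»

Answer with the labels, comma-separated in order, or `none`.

i → match
ii → no match — must end with 'x'
iii → no match
iv → no match
v → no match
vi → no match

i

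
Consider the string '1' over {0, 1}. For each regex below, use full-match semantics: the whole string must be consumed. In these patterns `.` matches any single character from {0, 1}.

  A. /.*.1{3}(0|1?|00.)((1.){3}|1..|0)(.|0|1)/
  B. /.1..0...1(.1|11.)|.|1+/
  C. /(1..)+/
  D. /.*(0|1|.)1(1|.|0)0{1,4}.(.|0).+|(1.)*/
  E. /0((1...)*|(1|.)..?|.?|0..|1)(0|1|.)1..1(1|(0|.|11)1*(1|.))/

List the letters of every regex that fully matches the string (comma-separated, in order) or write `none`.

B

A → no match
B → match
C → no match
D → no match
E → no match — must start with '0'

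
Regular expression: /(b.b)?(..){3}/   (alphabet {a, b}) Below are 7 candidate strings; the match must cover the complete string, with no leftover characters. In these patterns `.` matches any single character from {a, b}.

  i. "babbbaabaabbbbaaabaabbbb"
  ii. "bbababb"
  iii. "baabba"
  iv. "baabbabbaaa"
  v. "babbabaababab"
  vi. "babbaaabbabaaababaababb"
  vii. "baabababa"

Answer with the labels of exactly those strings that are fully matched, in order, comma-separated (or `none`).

iii

i → no match
ii. "bbababb" → no match
iii. "baabba" → match
iv. "baabbabbaaa" → no match
v → no match
vi → no match
vii. "baabababa" → no match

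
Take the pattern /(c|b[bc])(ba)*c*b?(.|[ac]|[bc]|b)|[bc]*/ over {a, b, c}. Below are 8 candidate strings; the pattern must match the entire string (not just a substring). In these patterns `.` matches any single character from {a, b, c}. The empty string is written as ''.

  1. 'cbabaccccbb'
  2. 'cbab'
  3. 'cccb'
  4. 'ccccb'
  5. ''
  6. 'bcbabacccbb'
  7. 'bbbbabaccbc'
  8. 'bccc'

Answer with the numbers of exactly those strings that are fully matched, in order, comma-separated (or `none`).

1, 2, 3, 4, 5, 6, 8

1 → match
2 → match
3 → match
4 → match
5 → match
6 → match
7 → no match
8 → match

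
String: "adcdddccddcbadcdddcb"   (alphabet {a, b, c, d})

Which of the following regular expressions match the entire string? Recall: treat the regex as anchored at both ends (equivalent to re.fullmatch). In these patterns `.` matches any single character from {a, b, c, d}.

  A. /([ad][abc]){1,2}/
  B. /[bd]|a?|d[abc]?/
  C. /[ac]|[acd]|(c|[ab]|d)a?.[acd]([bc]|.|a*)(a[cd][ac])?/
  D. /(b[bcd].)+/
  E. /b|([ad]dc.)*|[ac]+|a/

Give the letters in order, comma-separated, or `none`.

A → no match
B → no match
C → no match
D → no match — must start with "b"
E → match

E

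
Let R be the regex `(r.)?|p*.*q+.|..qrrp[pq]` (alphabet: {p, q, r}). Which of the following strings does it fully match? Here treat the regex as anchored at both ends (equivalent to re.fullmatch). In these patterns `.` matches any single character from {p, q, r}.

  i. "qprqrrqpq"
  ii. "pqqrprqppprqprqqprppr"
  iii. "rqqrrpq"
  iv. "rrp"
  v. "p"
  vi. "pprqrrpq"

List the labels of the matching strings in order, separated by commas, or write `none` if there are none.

iii

i → no match
ii → no match
iii → match
iv → no match
v → no match
vi → no match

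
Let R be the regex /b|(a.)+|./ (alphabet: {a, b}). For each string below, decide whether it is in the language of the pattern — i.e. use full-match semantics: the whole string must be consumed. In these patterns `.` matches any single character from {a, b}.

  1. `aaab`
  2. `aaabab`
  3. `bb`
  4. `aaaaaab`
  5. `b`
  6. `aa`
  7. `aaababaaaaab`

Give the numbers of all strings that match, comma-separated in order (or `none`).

1 → match
2 → match
3 → no match
4 → no match
5 → match
6 → match
7 → match

1, 2, 5, 6, 7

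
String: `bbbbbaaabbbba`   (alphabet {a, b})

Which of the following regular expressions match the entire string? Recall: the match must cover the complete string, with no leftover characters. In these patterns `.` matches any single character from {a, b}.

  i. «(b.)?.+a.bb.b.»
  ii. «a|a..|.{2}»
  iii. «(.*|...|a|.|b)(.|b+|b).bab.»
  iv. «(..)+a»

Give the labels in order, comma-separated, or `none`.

i, iv

i → match
ii → no match
iii → no match
iv → match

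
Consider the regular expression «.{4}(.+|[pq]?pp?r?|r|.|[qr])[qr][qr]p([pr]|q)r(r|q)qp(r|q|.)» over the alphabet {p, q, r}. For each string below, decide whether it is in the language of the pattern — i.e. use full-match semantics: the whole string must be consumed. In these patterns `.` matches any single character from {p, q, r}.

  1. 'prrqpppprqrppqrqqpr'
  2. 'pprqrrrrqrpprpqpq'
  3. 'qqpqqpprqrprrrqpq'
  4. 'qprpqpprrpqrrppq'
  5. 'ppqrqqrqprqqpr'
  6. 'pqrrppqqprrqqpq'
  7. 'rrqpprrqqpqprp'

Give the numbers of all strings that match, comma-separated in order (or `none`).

3, 6

1 → no match
2 → no match
3 → match
4 → no match
5 → no match
6 → match
7 → no match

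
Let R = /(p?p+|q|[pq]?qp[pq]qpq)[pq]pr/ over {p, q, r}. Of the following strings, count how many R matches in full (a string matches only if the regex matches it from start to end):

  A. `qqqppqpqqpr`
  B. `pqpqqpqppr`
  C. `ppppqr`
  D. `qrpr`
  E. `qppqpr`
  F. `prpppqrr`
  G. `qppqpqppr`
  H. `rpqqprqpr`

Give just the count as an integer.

2

A → no match
B → match
C → no match — must end with `pr`
D → no match
E → no match
F → no match — must end with `pr`
G → match
H → no match
Total matched: 2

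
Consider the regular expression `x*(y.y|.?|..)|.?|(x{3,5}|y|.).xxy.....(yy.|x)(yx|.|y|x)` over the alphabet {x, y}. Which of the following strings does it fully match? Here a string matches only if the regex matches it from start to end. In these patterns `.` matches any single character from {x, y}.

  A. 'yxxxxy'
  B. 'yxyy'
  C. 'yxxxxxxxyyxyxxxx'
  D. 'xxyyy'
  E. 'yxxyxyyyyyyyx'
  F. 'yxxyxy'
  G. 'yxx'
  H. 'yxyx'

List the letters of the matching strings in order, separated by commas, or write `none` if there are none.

A → no match
B → no match
C → no match
D → match
E → no match
F → no match
G → no match
H → no match

D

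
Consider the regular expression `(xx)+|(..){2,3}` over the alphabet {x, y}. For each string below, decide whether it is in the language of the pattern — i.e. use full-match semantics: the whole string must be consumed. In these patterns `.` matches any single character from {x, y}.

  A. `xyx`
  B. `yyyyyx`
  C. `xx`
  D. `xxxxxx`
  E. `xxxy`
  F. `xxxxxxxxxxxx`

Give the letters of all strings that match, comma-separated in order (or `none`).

B, C, D, E, F

A → no match
B → match
C → match
D → match
E → match
F → match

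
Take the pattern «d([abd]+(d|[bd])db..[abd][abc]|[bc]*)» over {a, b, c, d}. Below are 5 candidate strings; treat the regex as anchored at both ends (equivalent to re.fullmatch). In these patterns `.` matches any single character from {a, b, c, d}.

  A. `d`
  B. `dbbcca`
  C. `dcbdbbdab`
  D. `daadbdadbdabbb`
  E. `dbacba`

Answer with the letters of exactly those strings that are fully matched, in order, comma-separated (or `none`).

A. `d` → match
B. `dbbcca` → no match
C. `dcbdbbdab` → no match
D → no match
E. `dbacba` → no match

A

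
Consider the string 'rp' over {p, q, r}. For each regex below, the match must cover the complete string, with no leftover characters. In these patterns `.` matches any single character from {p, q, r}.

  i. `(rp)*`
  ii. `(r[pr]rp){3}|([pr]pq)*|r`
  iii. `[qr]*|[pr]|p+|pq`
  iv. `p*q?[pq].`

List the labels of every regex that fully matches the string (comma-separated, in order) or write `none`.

i

i → match
ii → no match
iii → no match
iv → no match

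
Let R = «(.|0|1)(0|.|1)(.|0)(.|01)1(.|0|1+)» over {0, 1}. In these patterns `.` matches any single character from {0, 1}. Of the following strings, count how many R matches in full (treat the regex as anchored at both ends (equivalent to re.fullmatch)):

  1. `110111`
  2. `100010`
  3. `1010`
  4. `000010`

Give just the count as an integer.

1 → match
2 → match
3 → no match
4 → match
Total matched: 3

3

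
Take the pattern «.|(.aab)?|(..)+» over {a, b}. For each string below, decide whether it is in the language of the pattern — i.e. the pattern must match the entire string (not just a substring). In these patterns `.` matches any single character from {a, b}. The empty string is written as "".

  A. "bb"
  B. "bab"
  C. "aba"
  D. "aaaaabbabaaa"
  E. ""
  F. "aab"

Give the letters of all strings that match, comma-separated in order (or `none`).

A, D, E

A → match
B → no match
C → no match
D → match
E → match
F → no match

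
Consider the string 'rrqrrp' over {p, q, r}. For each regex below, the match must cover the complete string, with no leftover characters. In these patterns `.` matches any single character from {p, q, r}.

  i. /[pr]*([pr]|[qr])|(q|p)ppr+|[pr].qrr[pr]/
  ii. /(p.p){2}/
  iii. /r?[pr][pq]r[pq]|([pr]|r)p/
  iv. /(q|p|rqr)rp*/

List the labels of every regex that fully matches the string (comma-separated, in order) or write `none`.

i → match
ii → no match — must start with 'p'
iii → no match
iv → no match

i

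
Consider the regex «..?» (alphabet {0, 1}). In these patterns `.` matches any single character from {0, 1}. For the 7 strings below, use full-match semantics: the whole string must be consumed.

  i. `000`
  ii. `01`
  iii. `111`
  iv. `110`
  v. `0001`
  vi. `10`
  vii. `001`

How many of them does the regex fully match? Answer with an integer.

i → no match
ii → match
iii → no match
iv → no match
v → no match
vi → match
vii → no match
Total matched: 2

2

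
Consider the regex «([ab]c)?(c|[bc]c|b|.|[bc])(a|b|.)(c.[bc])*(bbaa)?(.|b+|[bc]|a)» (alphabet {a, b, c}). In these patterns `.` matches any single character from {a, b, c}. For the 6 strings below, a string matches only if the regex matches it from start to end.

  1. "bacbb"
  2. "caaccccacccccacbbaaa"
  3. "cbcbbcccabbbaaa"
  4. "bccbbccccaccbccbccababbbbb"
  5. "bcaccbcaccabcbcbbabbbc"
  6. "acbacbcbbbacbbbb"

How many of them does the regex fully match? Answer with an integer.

1. "bacbb" → no match
2 → no match
3 → no match
4 → no match
5 → no match
6 → no match
Total matched: 0

0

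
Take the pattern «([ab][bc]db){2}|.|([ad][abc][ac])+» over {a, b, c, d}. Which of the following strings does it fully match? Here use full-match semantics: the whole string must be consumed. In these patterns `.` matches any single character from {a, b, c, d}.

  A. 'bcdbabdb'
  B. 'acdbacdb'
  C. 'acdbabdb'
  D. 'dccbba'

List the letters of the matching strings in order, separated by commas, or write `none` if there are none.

A, B, C

A → match
B → match
C → match
D → no match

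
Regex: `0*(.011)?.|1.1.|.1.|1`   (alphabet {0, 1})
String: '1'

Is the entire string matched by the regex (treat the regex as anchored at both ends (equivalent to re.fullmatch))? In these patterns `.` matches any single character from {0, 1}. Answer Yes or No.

Yes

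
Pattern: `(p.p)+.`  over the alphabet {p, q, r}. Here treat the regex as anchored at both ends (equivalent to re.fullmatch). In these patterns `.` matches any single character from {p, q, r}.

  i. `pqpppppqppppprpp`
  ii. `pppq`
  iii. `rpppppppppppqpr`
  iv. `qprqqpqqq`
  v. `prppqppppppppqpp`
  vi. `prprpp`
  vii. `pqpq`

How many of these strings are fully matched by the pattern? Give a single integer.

i → match
ii → match
iii → no match — must start with `p`
iv → no match — must start with `p`
v → match
vi → no match
vii → match
Total matched: 4

4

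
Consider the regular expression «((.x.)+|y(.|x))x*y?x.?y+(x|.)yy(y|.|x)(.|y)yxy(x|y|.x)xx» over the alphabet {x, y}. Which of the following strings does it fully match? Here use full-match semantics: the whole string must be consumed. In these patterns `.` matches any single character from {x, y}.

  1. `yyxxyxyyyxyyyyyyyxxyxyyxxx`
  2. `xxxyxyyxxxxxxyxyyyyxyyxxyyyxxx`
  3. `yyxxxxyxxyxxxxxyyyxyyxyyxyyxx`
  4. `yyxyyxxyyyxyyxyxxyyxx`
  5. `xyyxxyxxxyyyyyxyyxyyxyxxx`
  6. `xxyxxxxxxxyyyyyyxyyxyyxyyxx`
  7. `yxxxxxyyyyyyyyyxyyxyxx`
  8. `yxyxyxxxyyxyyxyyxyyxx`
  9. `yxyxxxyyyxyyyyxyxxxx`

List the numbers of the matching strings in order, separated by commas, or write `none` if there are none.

1 → no match
2 → no match
3 → no match
4 → no match
5 → no match
6 → match
7 → no match
8 → no match
9 → no match

6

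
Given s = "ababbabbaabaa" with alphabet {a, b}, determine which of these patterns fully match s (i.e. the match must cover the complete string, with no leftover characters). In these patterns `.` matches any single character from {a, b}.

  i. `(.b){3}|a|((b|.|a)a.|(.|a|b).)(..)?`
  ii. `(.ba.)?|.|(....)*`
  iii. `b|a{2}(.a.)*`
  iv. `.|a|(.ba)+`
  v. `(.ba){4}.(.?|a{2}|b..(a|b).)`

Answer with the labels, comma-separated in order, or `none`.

v

i → no match
ii → no match
iii → no match
iv → no match
v → match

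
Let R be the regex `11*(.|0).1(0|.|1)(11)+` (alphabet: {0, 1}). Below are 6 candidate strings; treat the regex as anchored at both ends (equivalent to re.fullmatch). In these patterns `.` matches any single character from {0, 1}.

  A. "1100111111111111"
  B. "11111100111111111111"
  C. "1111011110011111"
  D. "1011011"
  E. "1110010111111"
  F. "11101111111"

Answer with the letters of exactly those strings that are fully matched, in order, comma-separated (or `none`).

A, B, D, E, F

A → match
B → match
C → no match
D → match
E → match
F → match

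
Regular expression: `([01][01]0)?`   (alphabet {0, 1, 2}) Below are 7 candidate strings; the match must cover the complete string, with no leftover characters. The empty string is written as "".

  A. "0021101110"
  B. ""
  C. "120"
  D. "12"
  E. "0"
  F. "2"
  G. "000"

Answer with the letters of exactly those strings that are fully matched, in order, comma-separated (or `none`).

B, G

A. "0021101110" → no match
B. "" → match
C. "120" → no match
D. "12" → no match
E. "0" → no match
F. "2" → no match
G. "000" → match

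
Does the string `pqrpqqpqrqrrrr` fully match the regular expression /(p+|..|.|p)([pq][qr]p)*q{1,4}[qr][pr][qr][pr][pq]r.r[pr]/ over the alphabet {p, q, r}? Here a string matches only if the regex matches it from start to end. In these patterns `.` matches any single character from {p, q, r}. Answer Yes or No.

Yes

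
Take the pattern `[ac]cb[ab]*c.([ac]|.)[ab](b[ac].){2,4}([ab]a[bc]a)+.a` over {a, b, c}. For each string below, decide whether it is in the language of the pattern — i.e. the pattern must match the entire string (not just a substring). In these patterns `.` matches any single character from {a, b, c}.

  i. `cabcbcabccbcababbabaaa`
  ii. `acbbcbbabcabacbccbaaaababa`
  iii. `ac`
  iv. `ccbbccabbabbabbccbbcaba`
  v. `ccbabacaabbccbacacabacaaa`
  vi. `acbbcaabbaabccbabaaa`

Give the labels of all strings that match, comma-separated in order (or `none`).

i → no match
ii → match
iii → no match — must end with `a`
iv → no match
v → no match
vi → match

ii, vi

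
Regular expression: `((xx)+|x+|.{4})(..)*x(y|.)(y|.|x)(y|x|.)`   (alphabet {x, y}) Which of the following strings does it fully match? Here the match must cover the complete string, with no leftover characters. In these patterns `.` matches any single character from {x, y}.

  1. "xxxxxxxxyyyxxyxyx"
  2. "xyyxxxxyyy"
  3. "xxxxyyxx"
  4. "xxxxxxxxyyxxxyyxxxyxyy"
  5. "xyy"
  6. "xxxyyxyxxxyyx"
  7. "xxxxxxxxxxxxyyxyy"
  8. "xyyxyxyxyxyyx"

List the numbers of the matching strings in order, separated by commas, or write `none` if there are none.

1 → no match
2 → match
3 → no match
4 → no match
5 → no match
6 → match
7 → no match
8 → match

2, 6, 8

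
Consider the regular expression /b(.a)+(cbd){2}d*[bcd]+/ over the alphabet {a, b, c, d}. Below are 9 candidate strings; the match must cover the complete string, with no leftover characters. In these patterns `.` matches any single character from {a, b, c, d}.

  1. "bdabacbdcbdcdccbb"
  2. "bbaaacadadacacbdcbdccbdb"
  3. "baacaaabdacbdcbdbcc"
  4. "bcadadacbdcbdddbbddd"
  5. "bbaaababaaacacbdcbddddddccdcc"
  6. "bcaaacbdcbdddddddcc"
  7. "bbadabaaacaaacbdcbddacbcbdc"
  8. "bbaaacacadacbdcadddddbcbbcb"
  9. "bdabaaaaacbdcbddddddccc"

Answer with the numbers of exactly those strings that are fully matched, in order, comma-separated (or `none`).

1 → match
2 → match
3 → no match
4 → match
5 → match
6 → match
7 → no match
8 → no match
9 → match

1, 2, 4, 5, 6, 9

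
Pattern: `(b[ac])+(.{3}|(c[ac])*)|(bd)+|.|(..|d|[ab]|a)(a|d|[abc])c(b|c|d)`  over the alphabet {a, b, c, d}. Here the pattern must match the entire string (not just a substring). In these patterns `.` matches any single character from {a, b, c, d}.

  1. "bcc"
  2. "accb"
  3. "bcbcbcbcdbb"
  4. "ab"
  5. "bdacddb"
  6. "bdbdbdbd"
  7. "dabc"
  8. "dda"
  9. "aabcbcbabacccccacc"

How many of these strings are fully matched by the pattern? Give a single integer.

3

1 → no match
2 → match
3 → match
4 → no match
5 → no match
6 → match
7 → no match
8 → no match
9 → no match
Total matched: 3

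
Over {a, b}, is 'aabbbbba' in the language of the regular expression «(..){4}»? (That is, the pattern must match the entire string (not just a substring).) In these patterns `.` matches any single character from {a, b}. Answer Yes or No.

Yes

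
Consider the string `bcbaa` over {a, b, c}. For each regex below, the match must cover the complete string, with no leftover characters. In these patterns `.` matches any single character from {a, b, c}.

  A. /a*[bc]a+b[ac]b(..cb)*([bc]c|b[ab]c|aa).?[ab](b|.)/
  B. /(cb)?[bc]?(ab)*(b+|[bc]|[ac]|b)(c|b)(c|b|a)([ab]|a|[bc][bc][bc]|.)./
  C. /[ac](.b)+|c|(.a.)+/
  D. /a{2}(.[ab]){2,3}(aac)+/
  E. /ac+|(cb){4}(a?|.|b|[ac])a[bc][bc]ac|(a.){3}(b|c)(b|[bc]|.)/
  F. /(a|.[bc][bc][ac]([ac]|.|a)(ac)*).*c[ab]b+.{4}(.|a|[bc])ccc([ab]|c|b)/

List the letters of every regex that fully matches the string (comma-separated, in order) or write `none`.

A → no match
B → match
C → no match
D → no match — must start with `a`
E → no match
F → no match

B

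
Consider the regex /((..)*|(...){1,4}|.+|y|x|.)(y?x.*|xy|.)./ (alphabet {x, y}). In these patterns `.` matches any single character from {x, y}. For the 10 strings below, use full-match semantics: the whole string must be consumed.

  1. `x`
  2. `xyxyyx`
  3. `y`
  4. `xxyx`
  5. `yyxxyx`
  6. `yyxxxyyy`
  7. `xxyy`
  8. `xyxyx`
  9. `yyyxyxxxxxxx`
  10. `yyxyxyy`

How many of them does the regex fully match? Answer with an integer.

1 → no match
2 → match
3 → no match
4 → match
5 → match
6 → match
7 → match
8 → match
9 → match
10 → match
Total matched: 8

8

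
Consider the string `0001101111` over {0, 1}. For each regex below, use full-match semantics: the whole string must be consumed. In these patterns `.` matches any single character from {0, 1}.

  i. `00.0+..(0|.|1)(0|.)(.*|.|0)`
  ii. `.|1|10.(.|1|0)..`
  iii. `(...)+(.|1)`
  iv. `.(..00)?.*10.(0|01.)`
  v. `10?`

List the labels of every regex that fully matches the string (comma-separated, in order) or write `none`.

iii

i → no match
ii → no match
iii → match
iv → no match
v → no match — must start with `1`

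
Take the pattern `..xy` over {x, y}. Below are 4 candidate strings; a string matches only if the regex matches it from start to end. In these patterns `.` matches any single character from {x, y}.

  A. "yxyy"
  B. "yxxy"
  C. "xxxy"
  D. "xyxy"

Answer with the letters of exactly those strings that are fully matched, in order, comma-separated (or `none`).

B, C, D

A → no match — must end with "xy"
B → match
C → match
D → match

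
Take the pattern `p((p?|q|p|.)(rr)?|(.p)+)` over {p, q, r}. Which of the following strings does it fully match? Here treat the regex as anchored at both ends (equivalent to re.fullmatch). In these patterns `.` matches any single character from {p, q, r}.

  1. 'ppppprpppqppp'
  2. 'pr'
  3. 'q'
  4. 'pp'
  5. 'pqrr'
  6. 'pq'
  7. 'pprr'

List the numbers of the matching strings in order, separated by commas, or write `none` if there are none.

1 → match
2 → match
3 → no match — must start with 'p'
4 → match
5 → match
6 → match
7 → match

1, 2, 4, 5, 6, 7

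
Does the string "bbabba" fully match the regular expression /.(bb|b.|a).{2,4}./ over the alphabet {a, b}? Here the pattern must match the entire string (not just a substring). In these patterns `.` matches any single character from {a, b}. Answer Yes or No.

Yes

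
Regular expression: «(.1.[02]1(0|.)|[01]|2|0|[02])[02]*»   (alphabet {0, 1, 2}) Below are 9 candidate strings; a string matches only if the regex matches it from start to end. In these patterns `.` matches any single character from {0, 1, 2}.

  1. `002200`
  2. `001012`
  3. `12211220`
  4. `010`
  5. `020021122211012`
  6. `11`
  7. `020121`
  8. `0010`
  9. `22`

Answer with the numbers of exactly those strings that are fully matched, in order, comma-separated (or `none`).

1 → match
2 → no match
3 → no match
4 → no match
5 → no match
6 → no match
7 → no match
8 → no match
9 → match

1, 9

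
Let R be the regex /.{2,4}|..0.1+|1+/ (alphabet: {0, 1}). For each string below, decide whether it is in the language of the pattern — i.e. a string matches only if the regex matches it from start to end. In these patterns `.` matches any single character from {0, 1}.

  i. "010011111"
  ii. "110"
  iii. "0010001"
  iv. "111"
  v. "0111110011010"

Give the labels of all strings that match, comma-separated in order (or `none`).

i, ii, iv

i → match
ii → match
iii → no match
iv → match
v → no match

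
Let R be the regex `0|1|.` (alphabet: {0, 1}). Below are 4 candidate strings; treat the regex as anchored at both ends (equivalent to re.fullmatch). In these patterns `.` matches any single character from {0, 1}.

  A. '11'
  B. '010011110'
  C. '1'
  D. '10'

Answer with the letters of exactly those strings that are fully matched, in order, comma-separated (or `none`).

A → no match
B → no match
C → match
D → no match

C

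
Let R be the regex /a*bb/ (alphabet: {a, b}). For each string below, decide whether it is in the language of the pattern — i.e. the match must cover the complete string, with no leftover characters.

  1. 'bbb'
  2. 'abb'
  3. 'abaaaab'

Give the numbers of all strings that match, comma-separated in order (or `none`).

1. 'bbb' → no match
2. 'abb' → match
3. 'abaaaab' → no match — must end with 'bb'

2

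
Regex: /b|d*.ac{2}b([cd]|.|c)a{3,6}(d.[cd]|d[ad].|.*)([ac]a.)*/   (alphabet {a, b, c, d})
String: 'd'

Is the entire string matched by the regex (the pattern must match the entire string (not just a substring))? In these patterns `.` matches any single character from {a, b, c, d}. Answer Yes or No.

No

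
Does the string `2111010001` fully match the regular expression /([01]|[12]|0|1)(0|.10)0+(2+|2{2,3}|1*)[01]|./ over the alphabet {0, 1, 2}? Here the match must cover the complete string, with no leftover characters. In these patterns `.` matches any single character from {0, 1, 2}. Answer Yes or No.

No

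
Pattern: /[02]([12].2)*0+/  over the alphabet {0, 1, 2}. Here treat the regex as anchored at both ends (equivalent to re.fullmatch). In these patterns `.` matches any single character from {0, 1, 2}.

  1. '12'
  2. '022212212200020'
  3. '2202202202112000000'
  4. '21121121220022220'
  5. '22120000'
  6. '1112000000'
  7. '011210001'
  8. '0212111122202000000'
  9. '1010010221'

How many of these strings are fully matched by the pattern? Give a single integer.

2

1. '12' → no match — must end with '0'
2 → no match
3 → match
4 → no match
5. '22120000' → match
6. '1112000000' → no match
7. '011210001' → no match — must end with '0'
8 → no match
9. '1010010221' → no match — must end with '0'
Total matched: 2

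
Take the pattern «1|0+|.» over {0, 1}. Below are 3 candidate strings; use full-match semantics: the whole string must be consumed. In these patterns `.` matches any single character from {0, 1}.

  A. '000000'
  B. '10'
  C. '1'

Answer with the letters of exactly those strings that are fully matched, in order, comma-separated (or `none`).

A → match
B → no match
C → match

A, C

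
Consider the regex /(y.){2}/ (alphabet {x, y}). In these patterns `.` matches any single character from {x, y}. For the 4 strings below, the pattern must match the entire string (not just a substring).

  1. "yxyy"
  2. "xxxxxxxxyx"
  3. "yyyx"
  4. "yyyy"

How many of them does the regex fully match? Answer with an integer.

1 → match
2 → no match — must start with "y"
3 → match
4 → match
Total matched: 3

3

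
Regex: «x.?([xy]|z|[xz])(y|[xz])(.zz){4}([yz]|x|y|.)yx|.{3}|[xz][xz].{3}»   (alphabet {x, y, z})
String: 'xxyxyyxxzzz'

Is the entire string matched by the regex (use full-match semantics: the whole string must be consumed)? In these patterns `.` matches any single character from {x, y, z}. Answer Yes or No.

No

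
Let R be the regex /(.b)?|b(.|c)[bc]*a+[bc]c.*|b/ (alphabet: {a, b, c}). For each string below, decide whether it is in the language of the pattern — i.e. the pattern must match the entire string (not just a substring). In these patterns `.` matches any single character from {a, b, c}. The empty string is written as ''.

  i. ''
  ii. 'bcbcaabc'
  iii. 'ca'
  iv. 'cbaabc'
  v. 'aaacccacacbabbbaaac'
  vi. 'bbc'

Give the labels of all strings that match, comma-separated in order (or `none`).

i → match
ii → match
iii → no match
iv → no match
v → no match
vi → no match

i, ii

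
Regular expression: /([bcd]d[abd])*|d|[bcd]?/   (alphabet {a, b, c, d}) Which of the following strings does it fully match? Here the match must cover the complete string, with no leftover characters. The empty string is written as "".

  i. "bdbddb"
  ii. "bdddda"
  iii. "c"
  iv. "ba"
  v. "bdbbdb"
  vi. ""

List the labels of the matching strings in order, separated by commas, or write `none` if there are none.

i → match
ii → match
iii → match
iv → no match
v → match
vi → match

i, ii, iii, v, vi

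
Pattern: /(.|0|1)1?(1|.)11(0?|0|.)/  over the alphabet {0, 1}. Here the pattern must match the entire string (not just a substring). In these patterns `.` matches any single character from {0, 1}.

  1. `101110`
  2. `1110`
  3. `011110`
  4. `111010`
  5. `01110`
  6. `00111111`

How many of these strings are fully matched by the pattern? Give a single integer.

2

1 → no match
2 → no match
3 → match
4 → no match
5 → match
6 → no match
Total matched: 2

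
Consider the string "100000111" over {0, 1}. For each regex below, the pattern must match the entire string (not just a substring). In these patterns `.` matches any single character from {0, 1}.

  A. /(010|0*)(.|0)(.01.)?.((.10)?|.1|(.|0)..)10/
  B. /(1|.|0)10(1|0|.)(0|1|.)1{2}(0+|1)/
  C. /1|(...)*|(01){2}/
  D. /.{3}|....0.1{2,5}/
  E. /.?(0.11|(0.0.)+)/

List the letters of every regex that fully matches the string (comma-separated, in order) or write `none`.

C, D

A → no match — must end with "10"
B → no match
C → match
D → match
E → no match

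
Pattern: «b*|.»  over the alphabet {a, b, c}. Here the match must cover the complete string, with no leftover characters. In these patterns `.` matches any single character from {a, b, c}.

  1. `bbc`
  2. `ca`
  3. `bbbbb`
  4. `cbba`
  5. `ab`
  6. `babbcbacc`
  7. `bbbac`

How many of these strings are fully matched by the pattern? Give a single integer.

1

1 → no match
2 → no match
3 → match
4 → no match
5 → no match
6 → no match
7 → no match
Total matched: 1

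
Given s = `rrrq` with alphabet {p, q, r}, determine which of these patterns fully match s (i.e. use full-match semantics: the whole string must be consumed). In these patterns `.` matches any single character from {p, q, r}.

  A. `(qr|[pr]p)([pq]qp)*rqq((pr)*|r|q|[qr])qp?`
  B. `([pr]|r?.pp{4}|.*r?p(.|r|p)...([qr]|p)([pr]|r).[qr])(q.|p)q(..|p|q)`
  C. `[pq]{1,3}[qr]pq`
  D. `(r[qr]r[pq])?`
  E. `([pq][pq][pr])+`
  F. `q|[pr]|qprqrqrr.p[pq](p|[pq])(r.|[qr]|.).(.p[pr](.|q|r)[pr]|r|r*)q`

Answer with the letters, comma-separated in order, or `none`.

D

A → no match
B → no match
C → no match — must end with `pq`
D → match
E → no match
F → no match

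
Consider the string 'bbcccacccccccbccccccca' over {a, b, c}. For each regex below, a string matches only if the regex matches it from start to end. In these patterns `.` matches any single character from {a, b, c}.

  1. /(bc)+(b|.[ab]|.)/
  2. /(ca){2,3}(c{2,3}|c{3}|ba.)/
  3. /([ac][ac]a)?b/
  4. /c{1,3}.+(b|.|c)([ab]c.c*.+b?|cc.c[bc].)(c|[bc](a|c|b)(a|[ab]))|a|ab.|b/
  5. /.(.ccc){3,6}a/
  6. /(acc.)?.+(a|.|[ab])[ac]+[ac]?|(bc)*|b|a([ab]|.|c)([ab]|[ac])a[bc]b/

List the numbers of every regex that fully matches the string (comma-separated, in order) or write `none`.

5, 6

1 → no match — must start with 'bc'
2 → no match — must start with 'ca'
3 → no match — must end with 'b'
4 → no match
5 → match
6 → match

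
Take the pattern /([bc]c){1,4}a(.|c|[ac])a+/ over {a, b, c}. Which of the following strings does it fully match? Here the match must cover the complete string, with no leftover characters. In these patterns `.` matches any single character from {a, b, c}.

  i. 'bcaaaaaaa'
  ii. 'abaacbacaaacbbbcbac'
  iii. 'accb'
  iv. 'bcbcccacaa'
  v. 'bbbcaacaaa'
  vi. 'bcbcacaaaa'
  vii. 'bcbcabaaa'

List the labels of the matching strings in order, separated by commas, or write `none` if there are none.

i. 'bcaaaaaaa' → match
ii → no match — must end with 'a'
iii. 'accb' → no match — must end with 'a'
iv. 'bcbcccacaa' → match
v. 'bbbcaacaaa' → no match
vi. 'bcbcacaaaa' → match
vii. 'bcbcabaaa' → match

i, iv, vi, vii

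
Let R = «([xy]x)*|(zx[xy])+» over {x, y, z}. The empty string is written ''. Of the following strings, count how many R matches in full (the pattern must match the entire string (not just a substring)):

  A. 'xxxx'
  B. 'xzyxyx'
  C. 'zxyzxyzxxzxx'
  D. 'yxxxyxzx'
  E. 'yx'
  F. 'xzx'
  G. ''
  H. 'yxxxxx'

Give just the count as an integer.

A → match
B → no match
C → match
D → no match
E → match
F → no match
G → match
H → match
Total matched: 5

5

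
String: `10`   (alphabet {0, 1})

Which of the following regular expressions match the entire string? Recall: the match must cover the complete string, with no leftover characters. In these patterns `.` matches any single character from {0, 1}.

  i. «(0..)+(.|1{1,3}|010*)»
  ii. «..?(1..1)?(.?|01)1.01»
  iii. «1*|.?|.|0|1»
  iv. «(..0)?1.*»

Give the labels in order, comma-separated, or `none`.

i → no match — must start with `0`
ii → no match — must end with `01`
iii → no match
iv → match

iv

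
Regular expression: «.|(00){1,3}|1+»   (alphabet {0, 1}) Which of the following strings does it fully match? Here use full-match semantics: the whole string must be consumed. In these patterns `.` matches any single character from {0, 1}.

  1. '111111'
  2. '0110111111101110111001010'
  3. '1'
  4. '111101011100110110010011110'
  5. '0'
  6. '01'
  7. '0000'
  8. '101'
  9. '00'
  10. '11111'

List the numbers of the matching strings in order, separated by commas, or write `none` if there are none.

1, 3, 5, 7, 9, 10

1 → match
2 → no match
3 → match
4 → no match
5 → match
6 → no match
7 → match
8 → no match
9 → match
10 → match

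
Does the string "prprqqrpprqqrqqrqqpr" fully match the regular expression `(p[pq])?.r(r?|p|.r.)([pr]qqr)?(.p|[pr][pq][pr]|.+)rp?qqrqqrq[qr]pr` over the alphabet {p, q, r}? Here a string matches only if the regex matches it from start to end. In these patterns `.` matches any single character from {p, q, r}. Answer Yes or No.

Yes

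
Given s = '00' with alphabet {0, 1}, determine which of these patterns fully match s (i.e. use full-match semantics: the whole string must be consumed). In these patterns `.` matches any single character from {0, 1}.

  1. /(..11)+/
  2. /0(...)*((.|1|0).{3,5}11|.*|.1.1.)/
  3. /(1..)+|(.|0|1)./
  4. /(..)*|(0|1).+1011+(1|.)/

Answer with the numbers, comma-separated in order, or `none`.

1 → no match — must end with '11'
2 → match
3 → match
4 → match

2, 3, 4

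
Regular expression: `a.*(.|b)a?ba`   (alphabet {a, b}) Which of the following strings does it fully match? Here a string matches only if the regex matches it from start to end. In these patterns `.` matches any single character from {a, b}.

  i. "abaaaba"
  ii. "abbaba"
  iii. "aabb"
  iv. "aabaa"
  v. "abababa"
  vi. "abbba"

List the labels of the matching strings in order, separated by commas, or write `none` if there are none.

i, ii, v, vi

i → match
ii → match
iii → no match — must end with "ba"
iv → no match — must end with "ba"
v → match
vi → match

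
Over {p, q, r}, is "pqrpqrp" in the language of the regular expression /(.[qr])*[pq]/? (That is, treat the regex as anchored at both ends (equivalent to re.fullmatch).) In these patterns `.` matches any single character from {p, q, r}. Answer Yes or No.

No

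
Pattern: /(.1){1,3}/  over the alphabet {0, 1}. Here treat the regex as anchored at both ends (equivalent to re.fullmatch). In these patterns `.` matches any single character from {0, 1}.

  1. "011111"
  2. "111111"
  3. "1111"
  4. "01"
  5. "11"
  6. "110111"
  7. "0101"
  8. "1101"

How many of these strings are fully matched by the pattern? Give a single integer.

8

1. "011111" → match
2. "111111" → match
3. "1111" → match
4. "01" → match
5. "11" → match
6. "110111" → match
7. "0101" → match
8. "1101" → match
Total matched: 8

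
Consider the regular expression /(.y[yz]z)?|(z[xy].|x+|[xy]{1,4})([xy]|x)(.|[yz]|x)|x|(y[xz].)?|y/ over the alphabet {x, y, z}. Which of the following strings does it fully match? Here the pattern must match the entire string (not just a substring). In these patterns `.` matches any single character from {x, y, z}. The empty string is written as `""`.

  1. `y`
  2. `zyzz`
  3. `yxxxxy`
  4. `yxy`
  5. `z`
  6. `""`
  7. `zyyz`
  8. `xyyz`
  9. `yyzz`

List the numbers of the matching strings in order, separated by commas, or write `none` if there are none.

1, 2, 3, 4, 6, 7, 8, 9

1. `y` → match
2. `zyzz` → match
3. `yxxxxy` → match
4. `yxy` → match
5. `z` → no match
6. `""` → match
7. `zyyz` → match
8. `xyyz` → match
9. `yyzz` → match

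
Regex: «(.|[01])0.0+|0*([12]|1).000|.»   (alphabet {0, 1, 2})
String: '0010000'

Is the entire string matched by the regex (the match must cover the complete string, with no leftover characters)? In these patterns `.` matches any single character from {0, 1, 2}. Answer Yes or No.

Yes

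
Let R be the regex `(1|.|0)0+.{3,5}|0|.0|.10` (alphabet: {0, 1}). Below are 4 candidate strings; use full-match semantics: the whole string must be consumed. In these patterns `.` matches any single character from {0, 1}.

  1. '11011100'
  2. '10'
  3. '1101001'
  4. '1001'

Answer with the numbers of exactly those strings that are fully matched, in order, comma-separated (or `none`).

1. '11011100' → no match
2. '10' → match
3. '1101001' → no match
4. '1001' → no match

2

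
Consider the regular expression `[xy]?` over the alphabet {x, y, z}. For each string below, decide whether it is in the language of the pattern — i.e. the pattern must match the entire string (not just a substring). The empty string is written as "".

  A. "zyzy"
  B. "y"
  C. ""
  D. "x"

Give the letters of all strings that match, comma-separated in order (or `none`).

B, C, D

A → no match
B → match
C → match
D → match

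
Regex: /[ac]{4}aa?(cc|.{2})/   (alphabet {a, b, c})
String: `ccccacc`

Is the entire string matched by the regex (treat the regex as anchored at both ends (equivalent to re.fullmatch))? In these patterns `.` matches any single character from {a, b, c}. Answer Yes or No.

Yes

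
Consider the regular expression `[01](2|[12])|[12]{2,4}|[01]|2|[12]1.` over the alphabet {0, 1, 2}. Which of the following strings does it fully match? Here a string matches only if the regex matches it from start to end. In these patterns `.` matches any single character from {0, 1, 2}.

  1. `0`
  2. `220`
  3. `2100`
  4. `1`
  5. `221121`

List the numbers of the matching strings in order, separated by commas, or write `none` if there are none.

1 → match
2 → no match
3 → no match
4 → match
5 → no match

1, 4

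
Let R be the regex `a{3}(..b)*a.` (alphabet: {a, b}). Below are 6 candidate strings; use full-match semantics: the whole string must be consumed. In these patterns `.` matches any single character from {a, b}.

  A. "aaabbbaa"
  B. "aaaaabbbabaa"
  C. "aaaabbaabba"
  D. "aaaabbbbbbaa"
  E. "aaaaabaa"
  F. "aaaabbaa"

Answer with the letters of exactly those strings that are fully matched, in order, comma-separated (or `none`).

A. "aaabbbaa" → match
B. "aaaaabbbabaa" → no match
C. "aaaabbaabba" → no match
D. "aaaabbbbbbaa" → no match
E. "aaaaabaa" → match
F. "aaaabbaa" → match

A, E, F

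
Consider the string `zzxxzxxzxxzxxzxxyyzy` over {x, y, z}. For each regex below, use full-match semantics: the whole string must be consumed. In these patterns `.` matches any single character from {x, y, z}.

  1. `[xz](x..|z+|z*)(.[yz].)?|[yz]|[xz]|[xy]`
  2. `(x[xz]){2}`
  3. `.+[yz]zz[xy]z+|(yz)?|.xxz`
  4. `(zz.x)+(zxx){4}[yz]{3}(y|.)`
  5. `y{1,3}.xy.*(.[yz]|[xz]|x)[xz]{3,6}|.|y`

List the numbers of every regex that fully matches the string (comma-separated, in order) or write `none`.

4

1 → no match
2 → no match — must start with `x`
3 → no match
4 → match
5 → no match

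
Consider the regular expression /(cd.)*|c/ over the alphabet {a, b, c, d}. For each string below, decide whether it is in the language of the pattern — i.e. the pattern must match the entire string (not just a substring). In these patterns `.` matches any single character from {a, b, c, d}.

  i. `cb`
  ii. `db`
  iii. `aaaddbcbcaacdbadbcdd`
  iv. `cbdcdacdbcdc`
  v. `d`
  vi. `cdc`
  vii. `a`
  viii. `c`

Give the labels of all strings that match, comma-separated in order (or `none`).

i → no match
ii → no match
iii → no match
iv → no match
v → no match
vi → match
vii → no match
viii → match

vi, viii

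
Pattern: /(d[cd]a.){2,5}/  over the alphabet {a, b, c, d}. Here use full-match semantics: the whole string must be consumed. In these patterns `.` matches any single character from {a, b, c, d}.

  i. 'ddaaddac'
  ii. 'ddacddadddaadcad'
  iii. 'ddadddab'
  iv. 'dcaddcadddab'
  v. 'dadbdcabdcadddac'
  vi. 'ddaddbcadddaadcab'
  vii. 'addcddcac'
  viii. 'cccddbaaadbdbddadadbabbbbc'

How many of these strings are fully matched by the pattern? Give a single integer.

4

i → match
ii → match
iii → match
iv → match
v → no match
vi → no match
vii → no match — must start with 'd'
viii → no match — must start with 'd'
Total matched: 4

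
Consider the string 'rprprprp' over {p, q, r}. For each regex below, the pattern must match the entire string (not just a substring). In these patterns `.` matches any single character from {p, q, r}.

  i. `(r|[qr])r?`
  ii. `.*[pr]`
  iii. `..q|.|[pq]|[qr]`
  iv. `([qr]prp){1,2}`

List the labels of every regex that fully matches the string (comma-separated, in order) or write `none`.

i → no match
ii → match
iii → no match
iv → match

ii, iv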